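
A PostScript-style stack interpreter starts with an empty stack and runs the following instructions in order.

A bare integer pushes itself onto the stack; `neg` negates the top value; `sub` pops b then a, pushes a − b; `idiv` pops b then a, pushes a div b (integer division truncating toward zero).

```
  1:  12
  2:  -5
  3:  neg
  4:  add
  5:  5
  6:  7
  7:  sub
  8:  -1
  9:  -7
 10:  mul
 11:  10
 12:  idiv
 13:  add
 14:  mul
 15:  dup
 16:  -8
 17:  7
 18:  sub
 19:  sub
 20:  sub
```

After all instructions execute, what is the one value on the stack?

-15

12    12
-5    12 -5
neg   12 5
add   17
5     17 5
7     17 5 7
sub   17 -2
-1    17 -2 -1
-7    17 -2 -1 -7
mul   17 -2 7
10    17 -2 7 10
idiv  17 -2 0
add   17 -2
mul   -34
dup   -34 -34
-8    -34 -34 -8
7     -34 -34 -8 7
sub   -34 -34 -15
sub   -34 -19
sub   -15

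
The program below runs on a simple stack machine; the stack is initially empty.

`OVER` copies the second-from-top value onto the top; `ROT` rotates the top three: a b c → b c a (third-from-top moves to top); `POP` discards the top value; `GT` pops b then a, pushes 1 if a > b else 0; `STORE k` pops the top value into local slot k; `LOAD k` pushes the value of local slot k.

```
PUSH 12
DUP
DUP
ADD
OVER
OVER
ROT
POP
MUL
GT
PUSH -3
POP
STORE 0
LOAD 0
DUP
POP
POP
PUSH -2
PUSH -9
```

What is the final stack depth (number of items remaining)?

2

PUSH 12  12
DUP      12 12
DUP      12 12 12
ADD      12 24
OVER     12 24 12
OVER     12 24 12 24
ROT      12 12 24 24
POP      12 12 24
MUL      12 288
GT       0
PUSH -3  0 -3
POP      0
STORE 0  (empty)
LOAD 0   0
DUP      0 0
POP      0
POP      (empty)
PUSH -2  -2
PUSH -9  -2 -9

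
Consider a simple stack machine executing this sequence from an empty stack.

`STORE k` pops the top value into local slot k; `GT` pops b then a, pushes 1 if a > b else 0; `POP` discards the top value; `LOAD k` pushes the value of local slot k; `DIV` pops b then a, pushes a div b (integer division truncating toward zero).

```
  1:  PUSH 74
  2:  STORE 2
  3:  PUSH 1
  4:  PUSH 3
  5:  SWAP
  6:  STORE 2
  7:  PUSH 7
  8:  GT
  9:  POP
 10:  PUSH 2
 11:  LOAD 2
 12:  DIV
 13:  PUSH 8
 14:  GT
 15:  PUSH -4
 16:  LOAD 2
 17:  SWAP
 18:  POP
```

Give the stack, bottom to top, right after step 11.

PUSH 74  [74]
STORE 2  []
PUSH 1   [1]
PUSH 3   [1, 3]
SWAP     [3, 1]
STORE 2  [3]
PUSH 7   [3, 7]
GT       [0]
POP      []
PUSH 2   [2]
LOAD 2   [2, 1]

[2, 1]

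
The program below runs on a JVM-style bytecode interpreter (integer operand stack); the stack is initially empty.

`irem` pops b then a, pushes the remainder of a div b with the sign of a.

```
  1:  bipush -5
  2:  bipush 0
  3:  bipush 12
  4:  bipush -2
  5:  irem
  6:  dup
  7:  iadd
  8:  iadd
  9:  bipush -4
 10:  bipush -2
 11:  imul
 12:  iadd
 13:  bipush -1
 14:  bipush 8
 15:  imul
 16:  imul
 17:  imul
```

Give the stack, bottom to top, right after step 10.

[-5, 0, -4, -2]

bipush -5 → [-5]
bipush 0  → [-5, 0]
bipush 12 → [-5, 0, 12]
bipush -2 → [-5, 0, 12, -2]
irem      → [-5, 0, 0]
dup       → [-5, 0, 0, 0]
iadd      → [-5, 0, 0]
iadd      → [-5, 0]
bipush -4 → [-5, 0, -4]
bipush -2 → [-5, 0, -4, -2]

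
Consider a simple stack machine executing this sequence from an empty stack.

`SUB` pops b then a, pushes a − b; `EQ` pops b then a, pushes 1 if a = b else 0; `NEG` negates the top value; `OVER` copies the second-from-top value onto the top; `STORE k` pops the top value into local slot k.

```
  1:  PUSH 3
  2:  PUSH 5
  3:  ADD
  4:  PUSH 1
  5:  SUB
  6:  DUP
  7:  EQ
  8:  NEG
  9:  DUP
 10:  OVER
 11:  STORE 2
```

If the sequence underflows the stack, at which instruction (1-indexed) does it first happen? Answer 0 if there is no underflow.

0

PUSH 3   [3]
PUSH 5   [3, 5]
ADD      [8]
PUSH 1   [8, 1]
SUB      [7]
DUP      [7, 7]
EQ       [1]
NEG      [-1]
DUP      [-1, -1]
OVER     [-1, -1, -1]
STORE 2  [-1, -1]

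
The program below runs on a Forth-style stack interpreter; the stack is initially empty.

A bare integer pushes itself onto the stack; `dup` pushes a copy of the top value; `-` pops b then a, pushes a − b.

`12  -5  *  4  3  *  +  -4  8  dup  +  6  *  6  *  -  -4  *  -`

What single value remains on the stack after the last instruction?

-2368

12   [12]
-5   [12, -5]
*    [-60]
4    [-60, 4]
3    [-60, 4, 3]
*    [-60, 12]
+    [-48]
-4   [-48, -4]
8    [-48, -4, 8]
dup  [-48, -4, 8, 8]
+    [-48, -4, 16]
6    [-48, -4, 16, 6]
*    [-48, -4, 96]
6    [-48, -4, 96, 6]
*    [-48, -4, 576]
-    [-48, -580]
-4   [-48, -580, -4]
*    [-48, 2320]
-    [-2368]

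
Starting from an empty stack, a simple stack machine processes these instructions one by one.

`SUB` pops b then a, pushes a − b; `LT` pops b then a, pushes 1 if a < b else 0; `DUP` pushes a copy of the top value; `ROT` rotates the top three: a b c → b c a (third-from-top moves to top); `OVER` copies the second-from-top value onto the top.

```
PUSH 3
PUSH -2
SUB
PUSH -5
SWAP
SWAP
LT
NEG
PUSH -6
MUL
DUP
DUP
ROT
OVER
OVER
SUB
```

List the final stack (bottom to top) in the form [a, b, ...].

[0, 0, 0, 0]

PUSH 3  → 3
PUSH -2 → 3 -2
SUB     → 5
PUSH -5 → 5 -5
SWAP    → -5 5
SWAP    → 5 -5
LT      → 0
NEG     → 0
PUSH -6 → 0 -6
MUL     → 0
DUP     → 0 0
DUP     → 0 0 0
ROT     → 0 0 0
OVER    → 0 0 0 0
OVER    → 0 0 0 0 0
SUB     → 0 0 0 0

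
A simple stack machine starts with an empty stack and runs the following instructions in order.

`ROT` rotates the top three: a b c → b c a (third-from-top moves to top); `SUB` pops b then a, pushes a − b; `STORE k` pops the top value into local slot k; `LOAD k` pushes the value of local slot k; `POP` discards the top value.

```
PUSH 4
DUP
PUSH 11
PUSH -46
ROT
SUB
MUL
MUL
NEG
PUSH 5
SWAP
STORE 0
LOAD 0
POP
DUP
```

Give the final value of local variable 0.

2200

PUSH 4   : [4]
DUP      : [4, 4]
PUSH 11  : [4, 4, 11]
PUSH -46 : [4, 4, 11, -46]
ROT      : [4, 11, -46, 4]
SUB      : [4, 11, -50]
MUL      : [4, -550]
MUL      : [-2200]
NEG      : [2200]
PUSH 5   : [2200, 5]
SWAP     : [5, 2200]
STORE 0  : [5]
LOAD 0   : [5, 2200]
POP      : [5]
DUP      : [5, 5]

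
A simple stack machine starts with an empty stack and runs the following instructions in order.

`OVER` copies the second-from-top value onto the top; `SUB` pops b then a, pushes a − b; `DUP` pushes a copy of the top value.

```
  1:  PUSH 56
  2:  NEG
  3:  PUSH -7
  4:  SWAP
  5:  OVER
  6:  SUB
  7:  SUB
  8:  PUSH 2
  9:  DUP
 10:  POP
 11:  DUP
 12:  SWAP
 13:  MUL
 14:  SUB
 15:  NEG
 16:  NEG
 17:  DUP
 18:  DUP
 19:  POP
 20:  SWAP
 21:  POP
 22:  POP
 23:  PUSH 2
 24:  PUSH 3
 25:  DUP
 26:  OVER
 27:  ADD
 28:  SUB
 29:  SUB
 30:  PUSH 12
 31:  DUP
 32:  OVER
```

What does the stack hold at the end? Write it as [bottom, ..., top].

[5, 12, 12, 12]

PUSH 56  56
NEG      -56
PUSH -7  -56 -7
SWAP     -7 -56
OVER     -7 -56 -7
SUB      -7 -49
SUB      42
PUSH 2   42 2
DUP      42 2 2
POP      42 2
DUP      42 2 2
SWAP     42 2 2
MUL      42 4
SUB      38
NEG      -38
NEG      38
DUP      38 38
DUP      38 38 38
POP      38 38
SWAP     38 38
POP      38
POP      (empty)
PUSH 2   2
PUSH 3   2 3
DUP      2 3 3
OVER     2 3 3 3
ADD      2 3 6
SUB      2 -3
SUB      5
PUSH 12  5 12
DUP      5 12 12
OVER     5 12 12 12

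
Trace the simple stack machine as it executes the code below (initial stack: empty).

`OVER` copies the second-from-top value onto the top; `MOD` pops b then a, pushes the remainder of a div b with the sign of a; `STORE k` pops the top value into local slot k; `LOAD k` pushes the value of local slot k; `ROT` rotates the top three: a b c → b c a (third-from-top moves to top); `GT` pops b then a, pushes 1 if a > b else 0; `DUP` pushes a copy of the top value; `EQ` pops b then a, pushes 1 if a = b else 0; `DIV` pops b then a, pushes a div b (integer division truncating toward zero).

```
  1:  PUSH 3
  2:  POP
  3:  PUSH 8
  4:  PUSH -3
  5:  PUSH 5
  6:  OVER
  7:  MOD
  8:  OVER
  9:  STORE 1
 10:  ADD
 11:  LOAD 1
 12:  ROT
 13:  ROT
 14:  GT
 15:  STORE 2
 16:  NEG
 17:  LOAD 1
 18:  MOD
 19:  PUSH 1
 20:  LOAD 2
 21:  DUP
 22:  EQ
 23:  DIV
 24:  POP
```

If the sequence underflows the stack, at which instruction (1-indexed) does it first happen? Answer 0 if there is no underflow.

0

PUSH 3  -> 3
POP     -> (empty)
PUSH 8  -> 8
PUSH -3 -> 8 -3
PUSH 5  -> 8 -3 5
OVER    -> 8 -3 5 -3
MOD     -> 8 -3 2
OVER    -> 8 -3 2 -3
STORE 1 -> 8 -3 2
ADD     -> 8 -1
LOAD 1  -> 8 -1 -3
ROT     -> -1 -3 8
ROT     -> -3 8 -1
GT      -> -3 1
STORE 2 -> -3
NEG     -> 3
LOAD 1  -> 3 -3
MOD     -> 0
PUSH 1  -> 0 1
LOAD 2  -> 0 1 1
DUP     -> 0 1 1 1
EQ      -> 0 1 1
DIV     -> 0 1
POP     -> 0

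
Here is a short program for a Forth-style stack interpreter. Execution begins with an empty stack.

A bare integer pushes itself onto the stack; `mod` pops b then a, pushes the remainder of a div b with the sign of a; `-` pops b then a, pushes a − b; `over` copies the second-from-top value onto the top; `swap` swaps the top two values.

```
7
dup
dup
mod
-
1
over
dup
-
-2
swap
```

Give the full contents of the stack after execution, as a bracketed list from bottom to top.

7    -> [7]
dup  -> [7, 7]
dup  -> [7, 7, 7]
mod  -> [7, 0]
-    -> [7]
1    -> [7, 1]
over -> [7, 1, 7]
dup  -> [7, 1, 7, 7]
-    -> [7, 1, 0]
-2   -> [7, 1, 0, -2]
swap -> [7, 1, -2, 0]

[7, 1, -2, 0]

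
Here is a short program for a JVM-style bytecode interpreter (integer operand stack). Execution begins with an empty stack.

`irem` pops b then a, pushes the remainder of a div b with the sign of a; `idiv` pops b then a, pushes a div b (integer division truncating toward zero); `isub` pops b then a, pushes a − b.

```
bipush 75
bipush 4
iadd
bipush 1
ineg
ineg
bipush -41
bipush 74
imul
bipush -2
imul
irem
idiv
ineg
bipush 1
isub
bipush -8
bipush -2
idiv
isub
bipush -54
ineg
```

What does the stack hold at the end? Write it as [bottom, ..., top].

bipush 75   [75]
bipush 4    [75, 4]
iadd        [79]
bipush 1    [79, 1]
ineg        [79, -1]
ineg        [79, 1]
bipush -41  [79, 1, -41]
bipush 74   [79, 1, -41, 74]
imul        [79, 1, -3034]
bipush -2   [79, 1, -3034, -2]
imul        [79, 1, 6068]
irem        [79, 1]
idiv        [79]
ineg        [-79]
bipush 1    [-79, 1]
isub        [-80]
bipush -8   [-80, -8]
bipush -2   [-80, -8, -2]
idiv        [-80, 4]
isub        [-84]
bipush -54  [-84, -54]
ineg        [-84, 54]

[-84, 54]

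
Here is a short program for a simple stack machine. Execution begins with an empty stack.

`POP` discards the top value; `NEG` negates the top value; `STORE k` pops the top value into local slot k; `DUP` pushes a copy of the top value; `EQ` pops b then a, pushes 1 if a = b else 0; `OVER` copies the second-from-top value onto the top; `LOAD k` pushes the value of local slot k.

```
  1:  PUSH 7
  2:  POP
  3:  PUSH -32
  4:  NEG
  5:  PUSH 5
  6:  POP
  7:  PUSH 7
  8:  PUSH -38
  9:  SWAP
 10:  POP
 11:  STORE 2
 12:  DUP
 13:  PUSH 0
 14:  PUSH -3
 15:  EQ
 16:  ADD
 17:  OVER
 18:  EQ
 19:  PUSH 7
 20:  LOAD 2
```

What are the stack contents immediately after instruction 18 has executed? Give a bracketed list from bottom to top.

PUSH 7    [7]
POP       []
PUSH -32  [-32]
NEG       [32]
PUSH 5    [32, 5]
POP       [32]
PUSH 7    [32, 7]
PUSH -38  [32, 7, -38]
SWAP      [32, -38, 7]
POP       [32, -38]
STORE 2   [32]
DUP       [32, 32]
PUSH 0    [32, 32, 0]
PUSH -3   [32, 32, 0, -3]
EQ        [32, 32, 0]
ADD       [32, 32]
OVER      [32, 32, 32]
EQ        [32, 1]

[32, 1]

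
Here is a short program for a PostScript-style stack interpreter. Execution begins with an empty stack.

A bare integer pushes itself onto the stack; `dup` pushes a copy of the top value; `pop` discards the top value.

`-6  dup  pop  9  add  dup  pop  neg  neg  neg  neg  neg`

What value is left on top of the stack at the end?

-3

-6  : -6
dup : -6 -6
pop : -6
9   : -6 9
add : 3
dup : 3 3
pop : 3
neg : -3
neg : 3
neg : -3
neg : 3
neg : -3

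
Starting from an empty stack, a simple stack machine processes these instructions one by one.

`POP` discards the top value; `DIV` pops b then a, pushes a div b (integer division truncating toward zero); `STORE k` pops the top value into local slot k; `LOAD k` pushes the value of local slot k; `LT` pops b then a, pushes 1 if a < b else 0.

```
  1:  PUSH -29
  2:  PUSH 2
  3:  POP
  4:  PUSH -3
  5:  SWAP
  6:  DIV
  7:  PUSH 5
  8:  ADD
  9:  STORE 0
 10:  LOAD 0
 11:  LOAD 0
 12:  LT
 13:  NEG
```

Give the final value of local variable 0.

5

PUSH -29 -> -29
PUSH 2   -> -29 2
POP      -> -29
PUSH -3  -> -29 -3
SWAP     -> -3 -29
DIV      -> 0
PUSH 5   -> 0 5
ADD      -> 5
STORE 0  -> (empty)
LOAD 0   -> 5
LOAD 0   -> 5 5
LT       -> 0
NEG      -> 0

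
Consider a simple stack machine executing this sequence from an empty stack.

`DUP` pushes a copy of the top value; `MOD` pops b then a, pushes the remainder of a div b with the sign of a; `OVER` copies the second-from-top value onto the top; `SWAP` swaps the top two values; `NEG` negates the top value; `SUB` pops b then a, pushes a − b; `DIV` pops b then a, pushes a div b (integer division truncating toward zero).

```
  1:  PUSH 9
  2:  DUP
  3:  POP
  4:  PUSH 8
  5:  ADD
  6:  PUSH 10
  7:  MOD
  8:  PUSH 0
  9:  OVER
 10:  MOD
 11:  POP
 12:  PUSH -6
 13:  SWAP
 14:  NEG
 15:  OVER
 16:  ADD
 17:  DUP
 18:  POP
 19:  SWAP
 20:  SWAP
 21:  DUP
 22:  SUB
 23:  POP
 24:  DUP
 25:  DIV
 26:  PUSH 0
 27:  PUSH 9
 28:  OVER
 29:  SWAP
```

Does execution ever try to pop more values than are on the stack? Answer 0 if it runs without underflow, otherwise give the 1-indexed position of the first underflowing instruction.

PUSH 9  : [9]
DUP     : [9, 9]
POP     : [9]
PUSH 8  : [9, 8]
ADD     : [17]
PUSH 10 : [17, 10]
MOD     : [7]
PUSH 0  : [7, 0]
OVER    : [7, 0, 7]
MOD     : [7, 0]
POP     : [7]
PUSH -6 : [7, -6]
SWAP    : [-6, 7]
NEG     : [-6, -7]
OVER    : [-6, -7, -6]
ADD     : [-6, -13]
DUP     : [-6, -13, -13]
POP     : [-6, -13]
SWAP    : [-13, -6]
SWAP    : [-6, -13]
DUP     : [-6, -13, -13]
SUB     : [-6, 0]
POP     : [-6]
DUP     : [-6, -6]
DIV     : [1]
PUSH 0  : [1, 0]
PUSH 9  : [1, 0, 9]
OVER    : [1, 0, 9, 0]
SWAP    : [1, 0, 0, 9]

0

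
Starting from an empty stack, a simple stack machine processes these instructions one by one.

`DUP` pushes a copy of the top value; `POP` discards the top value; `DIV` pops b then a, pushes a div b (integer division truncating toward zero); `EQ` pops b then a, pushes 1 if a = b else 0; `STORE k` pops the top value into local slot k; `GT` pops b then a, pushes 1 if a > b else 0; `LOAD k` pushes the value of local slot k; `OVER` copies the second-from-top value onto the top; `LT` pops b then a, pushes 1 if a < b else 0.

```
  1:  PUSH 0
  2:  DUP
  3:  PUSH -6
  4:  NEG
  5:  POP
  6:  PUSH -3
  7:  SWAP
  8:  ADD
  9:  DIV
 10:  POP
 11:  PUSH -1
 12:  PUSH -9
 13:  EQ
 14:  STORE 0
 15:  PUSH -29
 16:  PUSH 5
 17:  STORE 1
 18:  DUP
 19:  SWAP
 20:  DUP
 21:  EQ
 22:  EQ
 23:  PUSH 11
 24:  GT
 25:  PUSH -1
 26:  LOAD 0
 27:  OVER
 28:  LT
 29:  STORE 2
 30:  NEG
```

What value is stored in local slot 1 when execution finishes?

5

PUSH 0   : 0
DUP      : 0 0
PUSH -6  : 0 0 -6
NEG      : 0 0 6
POP      : 0 0
PUSH -3  : 0 0 -3
SWAP     : 0 -3 0
ADD      : 0 -3
DIV      : 0
POP      : (empty)
PUSH -1  : -1
PUSH -9  : -1 -9
EQ       : 0
STORE 0  : (empty)
PUSH -29 : -29
PUSH 5   : -29 5
STORE 1  : -29
DUP      : -29 -29
SWAP     : -29 -29
DUP      : -29 -29 -29
EQ       : -29 1
EQ       : 0
PUSH 11  : 0 11
GT       : 0
PUSH -1  : 0 -1
LOAD 0   : 0 -1 0
OVER     : 0 -1 0 -1
LT       : 0 -1 0
STORE 2  : 0 -1
NEG      : 0 1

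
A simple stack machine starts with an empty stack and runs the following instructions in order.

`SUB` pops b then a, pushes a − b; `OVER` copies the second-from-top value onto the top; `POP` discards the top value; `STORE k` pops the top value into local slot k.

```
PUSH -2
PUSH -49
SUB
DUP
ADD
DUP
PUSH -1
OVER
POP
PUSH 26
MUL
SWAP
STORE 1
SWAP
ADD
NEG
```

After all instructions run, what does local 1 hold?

94

PUSH -2  : -2
PUSH -49 : -2 -49
SUB      : 47
DUP      : 47 47
ADD      : 94
DUP      : 94 94
PUSH -1  : 94 94 -1
OVER     : 94 94 -1 94
POP      : 94 94 -1
PUSH 26  : 94 94 -1 26
MUL      : 94 94 -26
SWAP     : 94 -26 94
STORE 1  : 94 -26
SWAP     : -26 94
ADD      : 68
NEG      : -68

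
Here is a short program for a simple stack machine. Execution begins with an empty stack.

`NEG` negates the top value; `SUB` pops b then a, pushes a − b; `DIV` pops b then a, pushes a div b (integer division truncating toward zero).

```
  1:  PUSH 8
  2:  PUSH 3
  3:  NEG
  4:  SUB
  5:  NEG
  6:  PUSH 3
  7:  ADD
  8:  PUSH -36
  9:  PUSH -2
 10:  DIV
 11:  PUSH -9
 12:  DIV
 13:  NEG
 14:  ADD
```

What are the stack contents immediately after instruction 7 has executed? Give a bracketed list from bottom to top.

[-8]

PUSH 8 -> [8]
PUSH 3 -> [8, 3]
NEG    -> [8, -3]
SUB    -> [11]
NEG    -> [-11]
PUSH 3 -> [-11, 3]
ADD    -> [-8]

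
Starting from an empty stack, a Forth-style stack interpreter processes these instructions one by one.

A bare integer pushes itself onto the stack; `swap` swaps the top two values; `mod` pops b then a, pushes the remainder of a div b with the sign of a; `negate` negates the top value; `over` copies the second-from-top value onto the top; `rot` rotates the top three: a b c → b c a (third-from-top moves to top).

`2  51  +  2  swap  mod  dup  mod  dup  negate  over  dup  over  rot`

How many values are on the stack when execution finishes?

2      : [2]
51     : [2, 51]
+      : [53]
2      : [53, 2]
swap   : [2, 53]
mod    : [2]
dup    : [2, 2]
mod    : [0]
dup    : [0, 0]
negate : [0, 0]
over   : [0, 0, 0]
dup    : [0, 0, 0, 0]
over   : [0, 0, 0, 0, 0]
rot    : [0, 0, 0, 0, 0]

5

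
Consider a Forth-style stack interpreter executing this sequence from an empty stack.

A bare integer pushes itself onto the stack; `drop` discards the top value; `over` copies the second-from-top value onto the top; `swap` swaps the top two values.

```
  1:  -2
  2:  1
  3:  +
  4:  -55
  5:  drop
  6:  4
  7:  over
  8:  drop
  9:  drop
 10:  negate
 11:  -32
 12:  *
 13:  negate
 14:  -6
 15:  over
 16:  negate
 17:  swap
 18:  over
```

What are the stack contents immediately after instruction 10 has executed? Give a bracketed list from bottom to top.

[1]

-2      -2
1       -2 1
+       -1
-55     -1 -55
drop    -1
4       -1 4
over    -1 4 -1
drop    -1 4
drop    -1
negate  1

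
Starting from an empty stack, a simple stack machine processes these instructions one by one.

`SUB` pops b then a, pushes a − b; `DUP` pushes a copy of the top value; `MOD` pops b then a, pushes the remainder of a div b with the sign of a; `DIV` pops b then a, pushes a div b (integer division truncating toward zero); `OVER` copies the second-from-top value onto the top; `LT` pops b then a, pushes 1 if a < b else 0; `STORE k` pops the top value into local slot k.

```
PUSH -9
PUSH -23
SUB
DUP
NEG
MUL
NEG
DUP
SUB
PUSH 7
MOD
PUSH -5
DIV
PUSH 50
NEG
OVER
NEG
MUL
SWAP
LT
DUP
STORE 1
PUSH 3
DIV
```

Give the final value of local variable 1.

PUSH -9  -> -9
PUSH -23 -> -9 -23
SUB      -> 14
DUP      -> 14 14
NEG      -> 14 -14
MUL      -> -196
NEG      -> 196
DUP      -> 196 196
SUB      -> 0
PUSH 7   -> 0 7
MOD      -> 0
PUSH -5  -> 0 -5
DIV      -> 0
PUSH 50  -> 0 50
NEG      -> 0 -50
OVER     -> 0 -50 0
NEG      -> 0 -50 0
MUL      -> 0 0
SWAP     -> 0 0
LT       -> 0
DUP      -> 0 0
STORE 1  -> 0
PUSH 3   -> 0 3
DIV      -> 0

0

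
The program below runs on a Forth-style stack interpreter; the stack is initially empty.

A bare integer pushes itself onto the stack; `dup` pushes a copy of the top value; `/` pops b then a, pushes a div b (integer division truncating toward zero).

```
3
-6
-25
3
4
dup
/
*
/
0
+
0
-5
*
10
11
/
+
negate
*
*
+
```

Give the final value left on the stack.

3      : [3]
-6     : [3, -6]
-25    : [3, -6, -25]
3      : [3, -6, -25, 3]
4      : [3, -6, -25, 3, 4]
dup    : [3, -6, -25, 3, 4, 4]
/      : [3, -6, -25, 3, 1]
*      : [3, -6, -25, 3]
/      : [3, -6, -8]
0      : [3, -6, -8, 0]
+      : [3, -6, -8]
0      : [3, -6, -8, 0]
-5     : [3, -6, -8, 0, -5]
*      : [3, -6, -8, 0]
10     : [3, -6, -8, 0, 10]
11     : [3, -6, -8, 0, 10, 11]
/      : [3, -6, -8, 0, 0]
+      : [3, -6, -8, 0]
negate : [3, -6, -8, 0]
*      : [3, -6, 0]
*      : [3, 0]
+      : [3]

3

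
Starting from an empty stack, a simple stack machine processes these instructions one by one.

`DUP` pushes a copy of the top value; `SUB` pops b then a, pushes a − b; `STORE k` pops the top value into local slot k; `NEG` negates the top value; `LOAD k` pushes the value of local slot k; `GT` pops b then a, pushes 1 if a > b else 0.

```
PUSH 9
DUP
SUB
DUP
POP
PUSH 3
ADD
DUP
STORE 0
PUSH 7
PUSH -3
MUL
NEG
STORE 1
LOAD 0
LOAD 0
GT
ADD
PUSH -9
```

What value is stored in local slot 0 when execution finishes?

3

PUSH 9  : 9
DUP     : 9 9
SUB     : 0
DUP     : 0 0
POP     : 0
PUSH 3  : 0 3
ADD     : 3
DUP     : 3 3
STORE 0 : 3
PUSH 7  : 3 7
PUSH -3 : 3 7 -3
MUL     : 3 -21
NEG     : 3 21
STORE 1 : 3
LOAD 0  : 3 3
LOAD 0  : 3 3 3
GT      : 3 0
ADD     : 3
PUSH -9 : 3 -9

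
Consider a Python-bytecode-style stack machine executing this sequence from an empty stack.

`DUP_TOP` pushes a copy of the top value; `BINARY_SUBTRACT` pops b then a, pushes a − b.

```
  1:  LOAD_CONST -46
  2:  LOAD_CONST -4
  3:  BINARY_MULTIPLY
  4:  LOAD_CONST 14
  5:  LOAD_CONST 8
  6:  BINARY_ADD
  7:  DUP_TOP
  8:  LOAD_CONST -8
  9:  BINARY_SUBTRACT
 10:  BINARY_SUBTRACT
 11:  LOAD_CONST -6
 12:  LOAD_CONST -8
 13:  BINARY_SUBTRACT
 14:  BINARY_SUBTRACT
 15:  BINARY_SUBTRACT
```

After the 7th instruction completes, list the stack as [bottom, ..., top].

LOAD_CONST -46  -> [-46]
LOAD_CONST -4   -> [-46, -4]
BINARY_MULTIPLY -> [184]
LOAD_CONST 14   -> [184, 14]
LOAD_CONST 8    -> [184, 14, 8]
BINARY_ADD      -> [184, 22]
DUP_TOP         -> [184, 22, 22]

[184, 22, 22]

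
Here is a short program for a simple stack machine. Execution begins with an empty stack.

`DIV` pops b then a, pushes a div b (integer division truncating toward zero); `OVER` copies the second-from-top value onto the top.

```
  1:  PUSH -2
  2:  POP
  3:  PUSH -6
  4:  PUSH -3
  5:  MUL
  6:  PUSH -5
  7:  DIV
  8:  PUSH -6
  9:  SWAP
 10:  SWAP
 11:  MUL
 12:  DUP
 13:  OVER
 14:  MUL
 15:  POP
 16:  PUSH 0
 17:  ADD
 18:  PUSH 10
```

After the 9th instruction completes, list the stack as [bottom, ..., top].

[-6, -3]

PUSH -2 -> -2
POP     -> (empty)
PUSH -6 -> -6
PUSH -3 -> -6 -3
MUL     -> 18
PUSH -5 -> 18 -5
DIV     -> -3
PUSH -6 -> -3 -6
SWAP    -> -6 -3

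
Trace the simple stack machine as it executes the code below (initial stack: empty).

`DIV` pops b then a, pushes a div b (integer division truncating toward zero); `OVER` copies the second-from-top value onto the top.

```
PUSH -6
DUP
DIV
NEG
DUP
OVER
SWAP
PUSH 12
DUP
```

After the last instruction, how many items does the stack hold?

5

PUSH -6 → -6
DUP     → -6 -6
DIV     → 1
NEG     → -1
DUP     → -1 -1
OVER    → -1 -1 -1
SWAP    → -1 -1 -1
PUSH 12 → -1 -1 -1 12
DUP     → -1 -1 -1 12 12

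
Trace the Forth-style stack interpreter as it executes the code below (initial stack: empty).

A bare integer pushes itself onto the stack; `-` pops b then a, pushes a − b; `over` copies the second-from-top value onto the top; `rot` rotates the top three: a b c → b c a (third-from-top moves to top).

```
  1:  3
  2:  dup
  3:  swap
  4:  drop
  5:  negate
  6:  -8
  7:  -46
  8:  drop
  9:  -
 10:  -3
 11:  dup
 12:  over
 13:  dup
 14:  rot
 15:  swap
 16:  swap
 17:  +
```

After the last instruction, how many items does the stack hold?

4

3      -> 3
dup    -> 3 3
swap   -> 3 3
drop   -> 3
negate -> -3
-8     -> -3 -8
-46    -> -3 -8 -46
drop   -> -3 -8
-      -> 5
-3     -> 5 -3
dup    -> 5 -3 -3
over   -> 5 -3 -3 -3
dup    -> 5 -3 -3 -3 -3
rot    -> 5 -3 -3 -3 -3
swap   -> 5 -3 -3 -3 -3
swap   -> 5 -3 -3 -3 -3
+      -> 5 -3 -3 -6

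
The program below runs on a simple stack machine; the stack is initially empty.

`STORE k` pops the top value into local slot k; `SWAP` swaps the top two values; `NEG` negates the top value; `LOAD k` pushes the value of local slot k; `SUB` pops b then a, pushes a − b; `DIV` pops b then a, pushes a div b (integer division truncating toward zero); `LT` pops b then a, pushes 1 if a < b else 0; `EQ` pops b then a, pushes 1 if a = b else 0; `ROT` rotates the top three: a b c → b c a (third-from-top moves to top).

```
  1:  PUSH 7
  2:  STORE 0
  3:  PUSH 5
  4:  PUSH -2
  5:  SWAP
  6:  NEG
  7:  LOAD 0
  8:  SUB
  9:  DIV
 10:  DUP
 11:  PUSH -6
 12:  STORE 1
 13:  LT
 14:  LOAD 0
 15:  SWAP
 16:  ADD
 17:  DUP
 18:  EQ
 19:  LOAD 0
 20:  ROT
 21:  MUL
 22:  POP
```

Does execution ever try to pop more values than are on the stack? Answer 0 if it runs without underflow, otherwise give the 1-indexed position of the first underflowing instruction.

20

PUSH 7  → [7]
STORE 0 → []
PUSH 5  → [5]
PUSH -2 → [5, -2]
SWAP    → [-2, 5]
NEG     → [-2, -5]
LOAD 0  → [-2, -5, 7]
SUB     → [-2, -12]
DIV     → [0]
DUP     → [0, 0]
PUSH -6 → [0, 0, -6]
STORE 1 → [0, 0]
LT      → [0]
LOAD 0  → [0, 7]
SWAP    → [7, 0]
ADD     → [7]
DUP     → [7, 7]
EQ      → [1]
LOAD 0  → [1, 7]
ROT  — needs 3 operands, stack has 2 → underflow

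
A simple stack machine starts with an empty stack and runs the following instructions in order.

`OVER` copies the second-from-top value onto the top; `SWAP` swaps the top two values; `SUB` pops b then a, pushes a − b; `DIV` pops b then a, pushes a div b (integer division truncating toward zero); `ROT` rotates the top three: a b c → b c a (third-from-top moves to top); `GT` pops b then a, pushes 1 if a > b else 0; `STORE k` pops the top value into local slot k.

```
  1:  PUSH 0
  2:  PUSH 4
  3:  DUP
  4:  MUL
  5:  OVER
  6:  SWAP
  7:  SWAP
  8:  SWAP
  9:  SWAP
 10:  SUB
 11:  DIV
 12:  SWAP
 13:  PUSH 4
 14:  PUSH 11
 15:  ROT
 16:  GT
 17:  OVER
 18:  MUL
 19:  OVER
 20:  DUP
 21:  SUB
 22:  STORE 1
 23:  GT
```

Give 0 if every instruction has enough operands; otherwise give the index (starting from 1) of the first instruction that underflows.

12

PUSH 0  0
PUSH 4  0 4
DUP     0 4 4
MUL     0 16
OVER    0 16 0
SWAP    0 0 16
SWAP    0 16 0
SWAP    0 0 16
SWAP    0 16 0
SUB     0 16
DIV     0
SWAP  — needs 2 operands, stack has 1 → underflow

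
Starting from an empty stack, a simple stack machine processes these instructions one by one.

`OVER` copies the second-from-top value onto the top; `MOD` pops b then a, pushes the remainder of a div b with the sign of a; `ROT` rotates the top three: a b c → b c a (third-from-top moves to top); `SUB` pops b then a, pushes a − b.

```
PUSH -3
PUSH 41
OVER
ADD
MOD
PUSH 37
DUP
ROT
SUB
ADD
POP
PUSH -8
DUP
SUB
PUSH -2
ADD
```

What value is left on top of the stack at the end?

-2

PUSH -3 : [-3]
PUSH 41 : [-3, 41]
OVER    : [-3, 41, -3]
ADD     : [-3, 38]
MOD     : [-3]
PUSH 37 : [-3, 37]
DUP     : [-3, 37, 37]
ROT     : [37, 37, -3]
SUB     : [37, 40]
ADD     : [77]
POP     : []
PUSH -8 : [-8]
DUP     : [-8, -8]
SUB     : [0]
PUSH -2 : [0, -2]
ADD     : [-2]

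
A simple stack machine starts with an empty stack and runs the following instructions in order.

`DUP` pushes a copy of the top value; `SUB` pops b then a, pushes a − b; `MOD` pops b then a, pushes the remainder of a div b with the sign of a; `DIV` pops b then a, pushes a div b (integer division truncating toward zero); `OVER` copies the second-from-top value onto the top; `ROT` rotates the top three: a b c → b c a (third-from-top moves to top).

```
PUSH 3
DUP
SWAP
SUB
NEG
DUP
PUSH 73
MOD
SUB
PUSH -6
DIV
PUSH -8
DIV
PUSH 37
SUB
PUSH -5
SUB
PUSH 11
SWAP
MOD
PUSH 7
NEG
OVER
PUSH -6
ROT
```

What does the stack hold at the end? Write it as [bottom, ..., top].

PUSH 3  -> [3]
DUP     -> [3, 3]
SWAP    -> [3, 3]
SUB     -> [0]
NEG     -> [0]
DUP     -> [0, 0]
PUSH 73 -> [0, 0, 73]
MOD     -> [0, 0]
SUB     -> [0]
PUSH -6 -> [0, -6]
DIV     -> [0]
PUSH -8 -> [0, -8]
DIV     -> [0]
PUSH 37 -> [0, 37]
SUB     -> [-37]
PUSH -5 -> [-37, -5]
SUB     -> [-32]
PUSH 11 -> [-32, 11]
SWAP    -> [11, -32]
MOD     -> [11]
PUSH 7  -> [11, 7]
NEG     -> [11, -7]
OVER    -> [11, -7, 11]
PUSH -6 -> [11, -7, 11, -6]
ROT     -> [11, 11, -6, -7]

[11, 11, -6, -7]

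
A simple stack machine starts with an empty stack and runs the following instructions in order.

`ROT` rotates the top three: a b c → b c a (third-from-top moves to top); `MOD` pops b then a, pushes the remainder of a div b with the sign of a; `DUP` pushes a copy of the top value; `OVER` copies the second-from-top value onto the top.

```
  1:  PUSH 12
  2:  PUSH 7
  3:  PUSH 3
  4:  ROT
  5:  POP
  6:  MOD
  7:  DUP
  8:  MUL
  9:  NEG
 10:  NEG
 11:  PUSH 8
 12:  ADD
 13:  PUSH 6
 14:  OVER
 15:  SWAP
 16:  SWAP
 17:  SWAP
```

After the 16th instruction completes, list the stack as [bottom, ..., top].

[9, 6, 9]

PUSH 12  12
PUSH 7   12 7
PUSH 3   12 7 3
ROT      7 3 12
POP      7 3
MOD      1
DUP      1 1
MUL      1
NEG      -1
NEG      1
PUSH 8   1 8
ADD      9
PUSH 6   9 6
OVER     9 6 9
SWAP     9 9 6
SWAP     9 6 9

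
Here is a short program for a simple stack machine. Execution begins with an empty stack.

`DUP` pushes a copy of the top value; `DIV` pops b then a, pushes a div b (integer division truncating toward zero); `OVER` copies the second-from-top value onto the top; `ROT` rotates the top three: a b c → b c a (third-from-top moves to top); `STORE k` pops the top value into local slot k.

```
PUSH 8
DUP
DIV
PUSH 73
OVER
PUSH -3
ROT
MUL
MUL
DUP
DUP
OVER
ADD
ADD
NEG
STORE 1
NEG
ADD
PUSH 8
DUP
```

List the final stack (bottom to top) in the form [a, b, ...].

[220, 8, 8]

PUSH 8  : [8]
DUP     : [8, 8]
DIV     : [1]
PUSH 73 : [1, 73]
OVER    : [1, 73, 1]
PUSH -3 : [1, 73, 1, -3]
ROT     : [1, 1, -3, 73]
MUL     : [1, 1, -219]
MUL     : [1, -219]
DUP     : [1, -219, -219]
DUP     : [1, -219, -219, -219]
OVER    : [1, -219, -219, -219, -219]
ADD     : [1, -219, -219, -438]
ADD     : [1, -219, -657]
NEG     : [1, -219, 657]
STORE 1 : [1, -219]
NEG     : [1, 219]
ADD     : [220]
PUSH 8  : [220, 8]
DUP     : [220, 8, 8]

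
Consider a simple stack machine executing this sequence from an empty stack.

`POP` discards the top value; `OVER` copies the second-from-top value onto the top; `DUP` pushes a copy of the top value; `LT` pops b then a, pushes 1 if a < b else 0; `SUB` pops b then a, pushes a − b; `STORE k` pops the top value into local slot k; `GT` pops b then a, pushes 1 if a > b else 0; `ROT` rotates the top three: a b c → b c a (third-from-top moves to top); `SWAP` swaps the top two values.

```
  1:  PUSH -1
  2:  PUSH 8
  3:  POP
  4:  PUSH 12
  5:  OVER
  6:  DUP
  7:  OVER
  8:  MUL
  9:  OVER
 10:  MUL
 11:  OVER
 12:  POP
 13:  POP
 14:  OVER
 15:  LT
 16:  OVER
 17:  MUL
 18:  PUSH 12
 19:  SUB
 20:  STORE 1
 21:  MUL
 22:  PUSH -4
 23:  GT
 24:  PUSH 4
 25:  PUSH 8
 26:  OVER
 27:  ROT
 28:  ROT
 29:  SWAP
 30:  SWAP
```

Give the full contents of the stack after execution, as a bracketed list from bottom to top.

PUSH -1  [-1]
PUSH 8   [-1, 8]
POP      [-1]
PUSH 12  [-1, 12]
OVER     [-1, 12, -1]
DUP      [-1, 12, -1, -1]
OVER     [-1, 12, -1, -1, -1]
MUL      [-1, 12, -1, 1]
OVER     [-1, 12, -1, 1, -1]
MUL      [-1, 12, -1, -1]
OVER     [-1, 12, -1, -1, -1]
POP      [-1, 12, -1, -1]
POP      [-1, 12, -1]
OVER     [-1, 12, -1, 12]
LT       [-1, 12, 1]
OVER     [-1, 12, 1, 12]
MUL      [-1, 12, 12]
PUSH 12  [-1, 12, 12, 12]
SUB      [-1, 12, 0]
STORE 1  [-1, 12]
MUL      [-12]
PUSH -4  [-12, -4]
GT       [0]
PUSH 4   [0, 4]
PUSH 8   [0, 4, 8]
OVER     [0, 4, 8, 4]
ROT      [0, 8, 4, 4]
ROT      [0, 4, 4, 8]
SWAP     [0, 4, 8, 4]
SWAP     [0, 4, 4, 8]

[0, 4, 4, 8]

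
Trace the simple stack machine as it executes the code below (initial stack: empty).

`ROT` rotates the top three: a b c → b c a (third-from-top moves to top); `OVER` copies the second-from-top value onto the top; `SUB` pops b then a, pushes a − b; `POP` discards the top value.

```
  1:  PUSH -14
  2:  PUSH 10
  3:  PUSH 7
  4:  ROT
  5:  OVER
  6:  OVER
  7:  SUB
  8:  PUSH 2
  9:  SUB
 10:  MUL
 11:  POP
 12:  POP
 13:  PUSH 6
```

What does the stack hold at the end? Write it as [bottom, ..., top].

PUSH -14  -14
PUSH 10   -14 10
PUSH 7    -14 10 7
ROT       10 7 -14
OVER      10 7 -14 7
OVER      10 7 -14 7 -14
SUB       10 7 -14 21
PUSH 2    10 7 -14 21 2
SUB       10 7 -14 19
MUL       10 7 -266
POP       10 7
POP       10
PUSH 6    10 6

[10, 6]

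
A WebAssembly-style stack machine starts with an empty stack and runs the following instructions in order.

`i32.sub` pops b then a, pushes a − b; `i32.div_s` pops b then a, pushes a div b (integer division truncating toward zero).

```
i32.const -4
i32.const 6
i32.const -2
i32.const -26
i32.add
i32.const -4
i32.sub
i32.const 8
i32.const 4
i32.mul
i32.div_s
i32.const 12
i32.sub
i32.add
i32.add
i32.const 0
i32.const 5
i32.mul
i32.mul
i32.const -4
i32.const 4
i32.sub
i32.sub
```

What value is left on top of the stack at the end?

8

i32.const -4   [-4]
i32.const 6    [-4, 6]
i32.const -2   [-4, 6, -2]
i32.const -26  [-4, 6, -2, -26]
i32.add        [-4, 6, -28]
i32.const -4   [-4, 6, -28, -4]
i32.sub        [-4, 6, -24]
i32.const 8    [-4, 6, -24, 8]
i32.const 4    [-4, 6, -24, 8, 4]
i32.mul        [-4, 6, -24, 32]
i32.div_s      [-4, 6, 0]
i32.const 12   [-4, 6, 0, 12]
i32.sub        [-4, 6, -12]
i32.add        [-4, -6]
i32.add        [-10]
i32.const 0    [-10, 0]
i32.const 5    [-10, 0, 5]
i32.mul        [-10, 0]
i32.mul        [0]
i32.const -4   [0, -4]
i32.const 4    [0, -4, 4]
i32.sub        [0, -8]
i32.sub        [8]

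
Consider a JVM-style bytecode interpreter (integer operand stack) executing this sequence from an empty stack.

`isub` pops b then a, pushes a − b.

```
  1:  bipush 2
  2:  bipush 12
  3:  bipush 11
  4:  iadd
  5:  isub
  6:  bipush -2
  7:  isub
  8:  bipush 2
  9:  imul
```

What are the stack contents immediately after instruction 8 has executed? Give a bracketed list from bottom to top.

[-19, 2]

bipush 2  → [2]
bipush 12 → [2, 12]
bipush 11 → [2, 12, 11]
iadd      → [2, 23]
isub      → [-21]
bipush -2 → [-21, -2]
isub      → [-19]
bipush 2  → [-19, 2]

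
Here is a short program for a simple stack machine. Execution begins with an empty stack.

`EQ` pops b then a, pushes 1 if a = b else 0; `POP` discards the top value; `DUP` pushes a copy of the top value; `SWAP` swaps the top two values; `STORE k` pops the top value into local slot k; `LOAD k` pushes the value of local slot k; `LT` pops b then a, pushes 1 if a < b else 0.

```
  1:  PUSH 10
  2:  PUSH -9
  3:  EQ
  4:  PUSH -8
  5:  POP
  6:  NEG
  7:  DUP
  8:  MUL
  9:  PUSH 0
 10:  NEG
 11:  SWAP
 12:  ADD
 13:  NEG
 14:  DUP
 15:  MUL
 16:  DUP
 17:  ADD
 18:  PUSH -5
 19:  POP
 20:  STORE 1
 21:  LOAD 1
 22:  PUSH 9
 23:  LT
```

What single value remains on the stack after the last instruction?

PUSH 10 : [10]
PUSH -9 : [10, -9]
EQ      : [0]
PUSH -8 : [0, -8]
POP     : [0]
NEG     : [0]
DUP     : [0, 0]
MUL     : [0]
PUSH 0  : [0, 0]
NEG     : [0, 0]
SWAP    : [0, 0]
ADD     : [0]
NEG     : [0]
DUP     : [0, 0]
MUL     : [0]
DUP     : [0, 0]
ADD     : [0]
PUSH -5 : [0, -5]
POP     : [0]
STORE 1 : []
LOAD 1  : [0]
PUSH 9  : [0, 9]
LT      : [1]

1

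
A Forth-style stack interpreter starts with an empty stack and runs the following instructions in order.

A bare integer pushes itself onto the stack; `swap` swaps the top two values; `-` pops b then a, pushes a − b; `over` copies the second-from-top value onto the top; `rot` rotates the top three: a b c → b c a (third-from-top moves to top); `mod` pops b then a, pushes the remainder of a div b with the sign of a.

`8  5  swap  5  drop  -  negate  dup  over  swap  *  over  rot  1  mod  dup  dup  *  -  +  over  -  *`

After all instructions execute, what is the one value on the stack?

-54

8       [8]
5       [8, 5]
swap    [5, 8]
5       [5, 8, 5]
drop    [5, 8]
-       [-3]
negate  [3]
dup     [3, 3]
over    [3, 3, 3]
swap    [3, 3, 3]
*       [3, 9]
over    [3, 9, 3]
rot     [9, 3, 3]
1       [9, 3, 3, 1]
mod     [9, 3, 0]
dup     [9, 3, 0, 0]
dup     [9, 3, 0, 0, 0]
*       [9, 3, 0, 0]
-       [9, 3, 0]
+       [9, 3]
over    [9, 3, 9]
-       [9, -6]
*       [-54]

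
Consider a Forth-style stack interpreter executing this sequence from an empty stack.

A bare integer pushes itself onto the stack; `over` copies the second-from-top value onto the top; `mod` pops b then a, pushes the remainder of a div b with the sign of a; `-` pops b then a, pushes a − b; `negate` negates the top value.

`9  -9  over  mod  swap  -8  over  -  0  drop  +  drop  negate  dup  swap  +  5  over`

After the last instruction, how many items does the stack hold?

9       [9]
-9      [9, -9]
over    [9, -9, 9]
mod     [9, 0]
swap    [0, 9]
-8      [0, 9, -8]
over    [0, 9, -8, 9]
-       [0, 9, -17]
0       [0, 9, -17, 0]
drop    [0, 9, -17]
+       [0, -8]
drop    [0]
negate  [0]
dup     [0, 0]
swap    [0, 0]
+       [0]
5       [0, 5]
over    [0, 5, 0]

3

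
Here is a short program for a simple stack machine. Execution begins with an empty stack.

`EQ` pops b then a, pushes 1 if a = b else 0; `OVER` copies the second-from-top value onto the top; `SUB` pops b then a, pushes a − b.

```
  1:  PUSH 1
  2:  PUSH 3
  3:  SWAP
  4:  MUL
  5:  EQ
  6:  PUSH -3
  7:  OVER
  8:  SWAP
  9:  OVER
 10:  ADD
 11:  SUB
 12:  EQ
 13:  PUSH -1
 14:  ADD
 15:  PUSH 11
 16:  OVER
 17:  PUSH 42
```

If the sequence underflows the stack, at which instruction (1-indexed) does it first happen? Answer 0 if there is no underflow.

5

PUSH 1 → [1]
PUSH 3 → [1, 3]
SWAP   → [3, 1]
MUL    → [3]
EQ  — needs 2 operands, stack has 1 → underflow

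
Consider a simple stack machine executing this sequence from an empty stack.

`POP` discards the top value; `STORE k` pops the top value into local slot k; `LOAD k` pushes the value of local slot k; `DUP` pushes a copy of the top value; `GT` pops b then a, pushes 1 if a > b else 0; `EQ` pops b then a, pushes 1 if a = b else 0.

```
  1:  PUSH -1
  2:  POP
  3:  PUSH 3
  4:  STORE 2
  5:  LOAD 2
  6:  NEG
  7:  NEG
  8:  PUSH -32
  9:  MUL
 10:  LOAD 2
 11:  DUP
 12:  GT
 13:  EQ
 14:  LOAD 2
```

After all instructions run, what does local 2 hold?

3

PUSH -1  -> [-1]
POP      -> []
PUSH 3   -> [3]
STORE 2  -> []
LOAD 2   -> [3]
NEG      -> [-3]
NEG      -> [3]
PUSH -32 -> [3, -32]
MUL      -> [-96]
LOAD 2   -> [-96, 3]
DUP      -> [-96, 3, 3]
GT       -> [-96, 0]
EQ       -> [0]
LOAD 2   -> [0, 3]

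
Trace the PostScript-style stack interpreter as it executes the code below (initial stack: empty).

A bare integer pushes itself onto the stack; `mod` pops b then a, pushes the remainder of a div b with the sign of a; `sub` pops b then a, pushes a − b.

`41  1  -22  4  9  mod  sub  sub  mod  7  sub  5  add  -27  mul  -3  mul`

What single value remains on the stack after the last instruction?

972

41  -> 41
1   -> 41 1
-22 -> 41 1 -22
4   -> 41 1 -22 4
9   -> 41 1 -22 4 9
mod -> 41 1 -22 4
sub -> 41 1 -26
sub -> 41 27
mod -> 14
7   -> 14 7
sub -> 7
5   -> 7 5
add -> 12
-27 -> 12 -27
mul -> -324
-3  -> -324 -3
mul -> 972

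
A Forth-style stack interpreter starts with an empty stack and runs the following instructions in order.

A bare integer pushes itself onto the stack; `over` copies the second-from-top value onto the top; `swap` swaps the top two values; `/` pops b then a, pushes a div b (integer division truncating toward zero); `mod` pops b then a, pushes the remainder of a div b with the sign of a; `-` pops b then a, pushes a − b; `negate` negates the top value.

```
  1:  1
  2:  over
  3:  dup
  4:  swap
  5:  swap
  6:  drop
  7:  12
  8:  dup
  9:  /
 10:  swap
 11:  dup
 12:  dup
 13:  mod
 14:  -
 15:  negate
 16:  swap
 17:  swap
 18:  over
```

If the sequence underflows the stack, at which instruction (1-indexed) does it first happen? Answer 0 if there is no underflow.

2

1 -> 1
over  — needs 2 operands, stack has 1 → underflow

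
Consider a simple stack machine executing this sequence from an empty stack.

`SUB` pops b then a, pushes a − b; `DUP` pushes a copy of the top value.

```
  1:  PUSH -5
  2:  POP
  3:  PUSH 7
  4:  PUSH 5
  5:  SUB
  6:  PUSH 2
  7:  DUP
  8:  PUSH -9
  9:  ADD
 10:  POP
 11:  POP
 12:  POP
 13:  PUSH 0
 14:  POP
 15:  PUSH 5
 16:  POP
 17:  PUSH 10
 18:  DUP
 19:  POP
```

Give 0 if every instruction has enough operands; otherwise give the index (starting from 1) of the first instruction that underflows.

PUSH -5 -> [-5]
POP     -> []
PUSH 7  -> [7]
PUSH 5  -> [7, 5]
SUB     -> [2]
PUSH 2  -> [2, 2]
DUP     -> [2, 2, 2]
PUSH -9 -> [2, 2, 2, -9]
ADD     -> [2, 2, -7]
POP     -> [2, 2]
POP     -> [2]
POP     -> []
PUSH 0  -> [0]
POP     -> []
PUSH 5  -> [5]
POP     -> []
PUSH 10 -> [10]
DUP     -> [10, 10]
POP     -> [10]

0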